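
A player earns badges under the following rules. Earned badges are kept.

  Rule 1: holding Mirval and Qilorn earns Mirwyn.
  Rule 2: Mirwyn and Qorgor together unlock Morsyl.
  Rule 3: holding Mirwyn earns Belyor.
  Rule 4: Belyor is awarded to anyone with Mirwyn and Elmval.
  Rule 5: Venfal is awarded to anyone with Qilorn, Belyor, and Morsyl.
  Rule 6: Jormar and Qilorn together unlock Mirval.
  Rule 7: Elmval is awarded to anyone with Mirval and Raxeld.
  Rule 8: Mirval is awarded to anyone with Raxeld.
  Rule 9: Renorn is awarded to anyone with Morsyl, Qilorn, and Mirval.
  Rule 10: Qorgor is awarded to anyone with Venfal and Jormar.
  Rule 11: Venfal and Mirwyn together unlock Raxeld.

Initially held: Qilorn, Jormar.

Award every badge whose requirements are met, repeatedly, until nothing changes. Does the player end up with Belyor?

With Jormar and Qilorn, Mirval is earned (Rule 6).
With Mirval and Qilorn, Mirwyn is earned (Rule 1).
With Mirwyn, Belyor is earned (Rule 3).

Yes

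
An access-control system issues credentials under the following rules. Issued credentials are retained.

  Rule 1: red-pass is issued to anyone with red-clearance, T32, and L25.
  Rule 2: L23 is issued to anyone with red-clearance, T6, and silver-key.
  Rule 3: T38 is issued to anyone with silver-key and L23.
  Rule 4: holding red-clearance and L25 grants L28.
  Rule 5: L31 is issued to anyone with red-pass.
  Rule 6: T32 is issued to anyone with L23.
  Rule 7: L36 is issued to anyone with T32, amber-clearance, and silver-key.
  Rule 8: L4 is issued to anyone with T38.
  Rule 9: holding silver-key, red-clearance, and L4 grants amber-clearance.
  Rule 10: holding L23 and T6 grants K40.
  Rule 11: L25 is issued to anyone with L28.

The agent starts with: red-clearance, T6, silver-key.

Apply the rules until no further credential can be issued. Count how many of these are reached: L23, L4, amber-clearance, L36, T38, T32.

Holding red-clearance, T6, and silver-key grants L23 (Rule 2).
Holding L23 grants T32 (Rule 6).
Holding silver-key and L23 grants T38 (Rule 3).
Holding T38 grants L4 (Rule 8).
Holding silver-key, red-clearance, and L4 grants amber-clearance (Rule 9).
Holding T32, amber-clearance, and silver-key grants L36 (Rule 7).
L23: reached.
L4: reached.
amber-clearance: reached.
L36: reached.
T38: reached.
T32: reached.
All 6 are reached.

6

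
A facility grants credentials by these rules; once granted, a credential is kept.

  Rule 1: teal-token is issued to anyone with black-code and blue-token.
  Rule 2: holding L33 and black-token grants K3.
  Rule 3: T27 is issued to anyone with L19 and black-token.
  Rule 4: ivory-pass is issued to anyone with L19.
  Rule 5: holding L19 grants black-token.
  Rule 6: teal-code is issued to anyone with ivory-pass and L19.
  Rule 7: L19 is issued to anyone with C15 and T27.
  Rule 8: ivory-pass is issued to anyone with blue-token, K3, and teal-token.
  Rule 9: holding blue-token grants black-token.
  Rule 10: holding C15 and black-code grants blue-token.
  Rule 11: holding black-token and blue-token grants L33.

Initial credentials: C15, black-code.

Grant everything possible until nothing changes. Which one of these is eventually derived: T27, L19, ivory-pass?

Holding C15 and black-code grants blue-token (Rule 10).
Holding black-code and blue-token grants teal-token (Rule 1).
Holding blue-token grants black-token (Rule 9).
Holding black-token and blue-token grants L33 (Rule 11).
Holding L33 and black-token grants K3 (Rule 2).
Holding blue-token, K3, and teal-token grants ivory-pass (Rule 8).
T27 would need L19 and black-token (Rule 3), but L19 is never granted. L19 would need C15 and T27 (Rule 7), but T27 is never granted.

ivory-pass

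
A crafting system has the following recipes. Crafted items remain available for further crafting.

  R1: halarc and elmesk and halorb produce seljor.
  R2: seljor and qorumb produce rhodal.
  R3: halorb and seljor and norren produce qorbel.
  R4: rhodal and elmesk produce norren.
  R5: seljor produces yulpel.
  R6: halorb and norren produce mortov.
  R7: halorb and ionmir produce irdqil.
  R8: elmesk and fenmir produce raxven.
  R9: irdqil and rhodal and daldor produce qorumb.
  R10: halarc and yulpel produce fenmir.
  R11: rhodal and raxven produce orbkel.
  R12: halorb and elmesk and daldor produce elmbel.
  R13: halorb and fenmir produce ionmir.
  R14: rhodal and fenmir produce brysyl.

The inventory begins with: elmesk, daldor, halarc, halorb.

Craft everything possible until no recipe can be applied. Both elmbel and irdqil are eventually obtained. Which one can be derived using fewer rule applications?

elmbel: Using R12, halorb, elmesk, and daldor make elmbel. [1 rule application]
irdqil: halarc and elmesk and halorb → seljor (R1). Using R5, seljor makes yulpel. halarc and yulpel → fenmir (R10). Using R13, halorb and fenmir make ionmir. Using R7, halorb and ionmir make irdqil. [5 rule applications]
elmbel needs fewer.

elmbel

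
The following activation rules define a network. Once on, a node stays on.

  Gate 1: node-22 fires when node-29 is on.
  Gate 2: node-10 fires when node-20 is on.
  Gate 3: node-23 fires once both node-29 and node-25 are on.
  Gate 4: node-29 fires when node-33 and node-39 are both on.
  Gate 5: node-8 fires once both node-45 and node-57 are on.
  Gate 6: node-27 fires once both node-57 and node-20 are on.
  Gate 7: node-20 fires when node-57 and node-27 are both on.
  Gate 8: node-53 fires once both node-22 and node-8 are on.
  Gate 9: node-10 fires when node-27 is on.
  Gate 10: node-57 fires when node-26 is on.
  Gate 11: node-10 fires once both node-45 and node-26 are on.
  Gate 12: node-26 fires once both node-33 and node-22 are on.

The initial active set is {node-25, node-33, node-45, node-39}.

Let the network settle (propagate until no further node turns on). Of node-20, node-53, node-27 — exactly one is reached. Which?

node-53

Gate 4: node-33 and node-39 on → node-29 on.
node-29 is on, so node-22 fires (Gate 1).
Gate 12: node-33 and node-22 on → node-26 on.
Gate 10: node-26 on → node-57 on.
node-45 and node-57 are on, so node-8 fires (Gate 5).
node-22 and node-8 are on, so node-53 fires (Gate 8).
node-27 would need node-57 and node-20 (Gate 6), but node-20 never turns on. node-20 would need node-57 and node-27 (Gate 7), but node-27 never turns on.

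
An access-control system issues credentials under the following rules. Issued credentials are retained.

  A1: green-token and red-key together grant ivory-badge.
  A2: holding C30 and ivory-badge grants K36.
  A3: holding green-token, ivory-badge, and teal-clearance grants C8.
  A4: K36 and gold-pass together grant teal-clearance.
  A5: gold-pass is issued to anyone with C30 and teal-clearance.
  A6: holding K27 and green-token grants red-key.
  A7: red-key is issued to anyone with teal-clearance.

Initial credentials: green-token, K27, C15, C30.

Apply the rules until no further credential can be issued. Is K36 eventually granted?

Yes

Holding K27 and green-token grants red-key (A6).
Holding green-token and red-key grants ivory-badge (A1).
Holding C30 and ivory-badge grants K36 (A2).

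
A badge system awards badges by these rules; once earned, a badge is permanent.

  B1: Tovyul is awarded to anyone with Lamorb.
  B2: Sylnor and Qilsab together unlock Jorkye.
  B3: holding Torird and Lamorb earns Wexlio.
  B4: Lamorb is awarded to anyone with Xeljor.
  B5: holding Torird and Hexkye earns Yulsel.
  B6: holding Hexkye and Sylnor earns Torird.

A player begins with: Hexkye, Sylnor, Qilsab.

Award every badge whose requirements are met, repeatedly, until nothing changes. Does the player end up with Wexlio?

No

Wexlio would need Torird and Lamorb (B3), but Lamorb is never earned.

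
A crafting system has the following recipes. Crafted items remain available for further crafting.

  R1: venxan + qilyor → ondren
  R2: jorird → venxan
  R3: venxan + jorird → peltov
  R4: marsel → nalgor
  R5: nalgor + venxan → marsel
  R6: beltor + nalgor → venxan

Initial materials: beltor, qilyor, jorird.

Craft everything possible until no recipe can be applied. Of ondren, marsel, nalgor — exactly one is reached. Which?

Using R2, jorird makes venxan.
venxan + qilyor → ondren (R1).
marsel would need nalgor and venxan (R5), but nalgor is never obtained. nalgor would need marsel (R4), but marsel is never obtained.

ondren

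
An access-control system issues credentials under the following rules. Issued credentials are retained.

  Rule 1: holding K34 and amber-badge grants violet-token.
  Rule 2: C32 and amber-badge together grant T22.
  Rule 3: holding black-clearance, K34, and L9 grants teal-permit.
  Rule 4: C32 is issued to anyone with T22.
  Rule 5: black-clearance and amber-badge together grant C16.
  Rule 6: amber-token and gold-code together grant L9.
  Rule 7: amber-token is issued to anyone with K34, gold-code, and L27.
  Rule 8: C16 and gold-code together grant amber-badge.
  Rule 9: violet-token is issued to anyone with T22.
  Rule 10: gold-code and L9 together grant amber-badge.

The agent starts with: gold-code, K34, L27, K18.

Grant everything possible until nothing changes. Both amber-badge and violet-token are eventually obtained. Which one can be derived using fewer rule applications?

amber-badge

amber-badge: Holding K34, gold-code, and L27 grants amber-token (Rule 7). Holding amber-token and gold-code grants L9 (Rule 6). Holding gold-code and L9 grants amber-badge (Rule 10). [3 rule applications]
violet-token: Holding K34, gold-code, and L27 grants amber-token (Rule 7). Holding amber-token and gold-code grants L9 (Rule 6). Holding gold-code and L9 grants amber-badge (Rule 10). Holding K34 and amber-badge grants violet-token (Rule 1). [4 rule applications]
amber-badge needs fewer.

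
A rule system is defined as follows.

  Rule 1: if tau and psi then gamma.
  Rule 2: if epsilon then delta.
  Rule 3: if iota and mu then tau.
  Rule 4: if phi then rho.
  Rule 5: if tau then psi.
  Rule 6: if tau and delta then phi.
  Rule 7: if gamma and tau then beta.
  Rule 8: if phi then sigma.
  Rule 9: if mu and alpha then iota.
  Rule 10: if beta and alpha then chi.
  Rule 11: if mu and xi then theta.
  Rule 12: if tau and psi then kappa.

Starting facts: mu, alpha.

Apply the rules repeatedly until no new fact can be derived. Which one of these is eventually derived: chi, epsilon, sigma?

From mu and alpha, Rule 9 gives iota.
iota and mu hold, so tau follows (Rule 3).
tau holds, so psi follows (Rule 5).
tau and psi hold, so gamma follows (Rule 1).
gamma and tau hold, so beta follows (Rule 7).
beta and alpha hold, so chi follows (Rule 10).
No rule produces epsilon, and it is not given. sigma would need phi (Rule 8), but phi is never established.

chi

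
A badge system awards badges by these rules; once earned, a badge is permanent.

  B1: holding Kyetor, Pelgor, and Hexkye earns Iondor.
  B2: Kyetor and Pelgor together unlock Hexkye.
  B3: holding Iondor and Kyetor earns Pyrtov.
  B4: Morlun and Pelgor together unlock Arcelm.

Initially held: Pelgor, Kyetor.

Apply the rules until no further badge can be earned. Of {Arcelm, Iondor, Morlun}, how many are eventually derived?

1

With Kyetor and Pelgor, Hexkye is earned (B2).
With Kyetor, Pelgor, and Hexkye, Iondor is earned (B1).
Arcelm would need Morlun and Pelgor (B4), but Morlun is never earned.
Iondor: reached.
No rule produces Morlun, and it is not given.
Reached: Iondor — 1 of the 3.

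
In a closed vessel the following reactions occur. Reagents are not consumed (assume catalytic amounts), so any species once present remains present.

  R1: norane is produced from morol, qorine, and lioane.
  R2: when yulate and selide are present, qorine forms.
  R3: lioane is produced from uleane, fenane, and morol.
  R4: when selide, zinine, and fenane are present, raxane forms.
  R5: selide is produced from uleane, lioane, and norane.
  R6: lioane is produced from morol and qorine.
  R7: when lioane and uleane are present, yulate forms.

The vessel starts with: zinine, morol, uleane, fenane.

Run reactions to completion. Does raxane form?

No

raxane would need selide, zinine, and fenane (R4), but selide never forms.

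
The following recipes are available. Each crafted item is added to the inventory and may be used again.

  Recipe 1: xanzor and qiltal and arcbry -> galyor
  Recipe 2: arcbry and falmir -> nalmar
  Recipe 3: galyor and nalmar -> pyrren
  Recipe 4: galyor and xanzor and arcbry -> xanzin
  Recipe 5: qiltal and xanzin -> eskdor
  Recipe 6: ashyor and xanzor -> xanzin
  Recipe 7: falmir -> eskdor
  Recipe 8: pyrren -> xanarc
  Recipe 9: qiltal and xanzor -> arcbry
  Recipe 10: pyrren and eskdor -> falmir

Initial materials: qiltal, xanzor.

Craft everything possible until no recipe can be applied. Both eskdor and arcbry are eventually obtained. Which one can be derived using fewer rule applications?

arcbry: Using Recipe 9, qiltal and xanzor make arcbry. [1 rule application]
eskdor: qiltal and xanzor -> arcbry (Recipe 9). Using Recipe 1, xanzor, qiltal, and arcbry make galyor. galyor and xanzor and arcbry -> xanzin (Recipe 4). qiltal and xanzin -> eskdor (Recipe 5). [4 rule applications]
arcbry needs fewer.

arcbry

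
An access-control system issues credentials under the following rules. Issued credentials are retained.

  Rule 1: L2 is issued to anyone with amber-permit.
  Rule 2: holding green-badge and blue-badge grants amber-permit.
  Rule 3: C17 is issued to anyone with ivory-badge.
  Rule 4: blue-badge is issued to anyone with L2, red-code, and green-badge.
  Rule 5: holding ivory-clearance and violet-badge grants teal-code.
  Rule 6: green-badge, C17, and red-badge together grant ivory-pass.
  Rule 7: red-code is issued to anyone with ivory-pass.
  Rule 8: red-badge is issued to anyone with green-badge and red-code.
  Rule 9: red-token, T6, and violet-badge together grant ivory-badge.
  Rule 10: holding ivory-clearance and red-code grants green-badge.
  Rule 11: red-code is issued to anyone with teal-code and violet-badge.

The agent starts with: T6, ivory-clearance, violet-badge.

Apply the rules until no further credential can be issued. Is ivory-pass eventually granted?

No

ivory-pass would need green-badge, C17, and red-badge (Rule 6), but C17 is never granted.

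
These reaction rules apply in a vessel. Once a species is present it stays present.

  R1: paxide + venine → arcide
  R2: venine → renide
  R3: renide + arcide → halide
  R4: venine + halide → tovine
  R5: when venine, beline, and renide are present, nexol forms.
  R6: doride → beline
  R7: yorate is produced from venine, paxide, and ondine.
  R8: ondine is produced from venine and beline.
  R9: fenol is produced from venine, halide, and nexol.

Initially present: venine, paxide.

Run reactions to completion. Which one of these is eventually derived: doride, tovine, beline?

tovine

venine present → renide forms (R2).
paxide and venine present → arcide forms (R1).
renide and arcide present → halide forms (R3).
venine and halide present → tovine forms (R4).
beline would need doride (R6), but doride never forms. No rule produces doride, and it is not given.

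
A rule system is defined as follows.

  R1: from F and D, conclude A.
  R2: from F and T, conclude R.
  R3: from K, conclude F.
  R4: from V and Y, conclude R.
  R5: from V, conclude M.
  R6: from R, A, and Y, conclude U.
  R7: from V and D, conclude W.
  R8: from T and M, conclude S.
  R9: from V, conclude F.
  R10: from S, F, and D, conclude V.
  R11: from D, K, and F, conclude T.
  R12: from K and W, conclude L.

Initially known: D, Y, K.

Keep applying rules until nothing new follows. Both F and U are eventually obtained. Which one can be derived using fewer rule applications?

F

F: K holds, so F follows (R3). [1 rule application]
U: K holds, so F follows (R3). D, K, and F hold, so T follows (R11). F and D hold, so A follows (R1). F and T hold, so R follows (R2). R, A, and Y hold, so U follows (R6). [5 rule applications]
F needs fewer.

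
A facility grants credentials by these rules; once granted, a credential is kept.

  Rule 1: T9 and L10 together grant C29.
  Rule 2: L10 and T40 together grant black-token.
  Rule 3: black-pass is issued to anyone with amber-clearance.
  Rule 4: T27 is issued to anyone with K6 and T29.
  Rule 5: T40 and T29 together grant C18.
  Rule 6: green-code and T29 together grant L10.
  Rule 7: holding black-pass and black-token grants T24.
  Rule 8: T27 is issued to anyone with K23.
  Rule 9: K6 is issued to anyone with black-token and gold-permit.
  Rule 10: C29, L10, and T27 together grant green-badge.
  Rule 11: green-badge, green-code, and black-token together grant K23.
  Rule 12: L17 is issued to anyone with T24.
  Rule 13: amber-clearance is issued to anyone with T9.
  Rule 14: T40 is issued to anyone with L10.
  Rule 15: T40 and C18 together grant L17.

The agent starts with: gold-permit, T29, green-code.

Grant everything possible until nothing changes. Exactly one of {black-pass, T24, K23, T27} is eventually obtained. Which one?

T27

Holding green-code and T29 grants L10 (Rule 6).
Holding L10 grants T40 (Rule 14).
Holding L10 and T40 grants black-token (Rule 2).
Holding black-token and gold-permit grants K6 (Rule 9).
Holding K6 and T29 grants T27 (Rule 4).
K23 would need green-badge, green-code, and black-token (Rule 11), but green-badge is never granted. black-pass would need amber-clearance (Rule 3), but amber-clearance is never granted. T24 would need black-pass and black-token (Rule 7), but black-pass is never granted.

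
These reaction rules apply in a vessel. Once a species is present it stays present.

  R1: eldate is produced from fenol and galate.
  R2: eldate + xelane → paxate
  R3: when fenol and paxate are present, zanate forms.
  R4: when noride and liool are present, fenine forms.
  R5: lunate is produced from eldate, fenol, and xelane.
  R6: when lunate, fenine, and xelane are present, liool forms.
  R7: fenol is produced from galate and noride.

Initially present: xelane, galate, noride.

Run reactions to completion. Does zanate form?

Yes

galate and noride present → fenol forms (R7).
fenol and galate present → eldate forms (R1).
eldate and xelane present → paxate forms (R2).
fenol and paxate present → zanate forms (R3).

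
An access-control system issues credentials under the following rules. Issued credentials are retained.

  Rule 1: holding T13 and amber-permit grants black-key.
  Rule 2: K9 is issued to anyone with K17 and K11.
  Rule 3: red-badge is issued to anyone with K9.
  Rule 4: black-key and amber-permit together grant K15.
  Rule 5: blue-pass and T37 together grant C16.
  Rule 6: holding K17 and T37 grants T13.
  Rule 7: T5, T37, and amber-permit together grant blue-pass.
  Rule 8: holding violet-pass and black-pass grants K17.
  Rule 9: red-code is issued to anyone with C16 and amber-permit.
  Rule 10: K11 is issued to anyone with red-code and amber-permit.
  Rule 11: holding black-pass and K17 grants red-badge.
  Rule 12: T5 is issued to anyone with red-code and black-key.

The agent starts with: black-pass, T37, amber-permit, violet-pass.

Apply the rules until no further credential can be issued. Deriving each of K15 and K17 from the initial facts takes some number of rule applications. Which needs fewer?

K17: Holding violet-pass and black-pass grants K17 (Rule 8). [1 rule application]
K15: Holding violet-pass and black-pass grants K17 (Rule 8). Holding K17 and T37 grants T13 (Rule 6). Holding T13 and amber-permit grants black-key (Rule 1). Holding black-key and amber-permit grants K15 (Rule 4). [4 rule applications]
K17 needs fewer.

K17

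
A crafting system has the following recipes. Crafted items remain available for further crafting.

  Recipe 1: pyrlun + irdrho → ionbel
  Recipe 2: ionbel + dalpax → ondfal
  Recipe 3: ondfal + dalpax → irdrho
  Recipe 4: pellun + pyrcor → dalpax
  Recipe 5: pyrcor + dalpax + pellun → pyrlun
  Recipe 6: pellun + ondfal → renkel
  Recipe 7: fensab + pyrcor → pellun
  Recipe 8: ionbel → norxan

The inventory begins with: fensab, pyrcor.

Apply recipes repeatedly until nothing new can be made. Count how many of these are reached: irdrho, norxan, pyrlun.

fensab + pyrcor → pellun (Recipe 7).
pellun + pyrcor → dalpax (Recipe 4).
Using Recipe 5, pyrcor, dalpax, and pellun make pyrlun.
irdrho would need ondfal and dalpax (Recipe 3), but ondfal is never obtained.
norxan would need ionbel (Recipe 8), but ionbel is never obtained.
pyrlun: reached.
Reached: pyrlun — 1 of the 3.

1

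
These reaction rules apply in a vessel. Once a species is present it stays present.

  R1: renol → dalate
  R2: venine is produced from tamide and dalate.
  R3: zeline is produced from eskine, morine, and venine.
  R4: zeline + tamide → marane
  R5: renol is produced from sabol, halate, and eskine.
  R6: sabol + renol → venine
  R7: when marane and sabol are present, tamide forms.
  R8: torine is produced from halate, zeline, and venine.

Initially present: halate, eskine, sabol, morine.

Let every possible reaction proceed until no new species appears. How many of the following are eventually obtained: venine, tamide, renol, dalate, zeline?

4

sabol, halate, and eskine present → renol forms (R5).
sabol and renol present → venine forms (R6).
renol present → dalate forms (R1).
eskine, morine, and venine present → zeline forms (R3).
venine: reached.
tamide would need marane and sabol (R7), but marane never forms.
renol: reached.
dalate: reached.
zeline: reached.
Reached: venine, renol, dalate, and zeline — 4 of the 5.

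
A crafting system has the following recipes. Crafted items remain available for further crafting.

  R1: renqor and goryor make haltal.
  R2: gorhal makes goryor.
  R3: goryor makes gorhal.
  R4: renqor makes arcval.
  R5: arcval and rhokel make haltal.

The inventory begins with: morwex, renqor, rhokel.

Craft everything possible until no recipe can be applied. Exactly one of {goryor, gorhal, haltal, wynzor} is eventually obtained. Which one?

Using R4, renqor makes arcval.
Using R5, arcval and rhokel make haltal.
goryor would need gorhal (R2), but gorhal is never obtained. No rule produces wynzor, and it is not given. gorhal would need goryor (R3), but goryor is never obtained.

haltal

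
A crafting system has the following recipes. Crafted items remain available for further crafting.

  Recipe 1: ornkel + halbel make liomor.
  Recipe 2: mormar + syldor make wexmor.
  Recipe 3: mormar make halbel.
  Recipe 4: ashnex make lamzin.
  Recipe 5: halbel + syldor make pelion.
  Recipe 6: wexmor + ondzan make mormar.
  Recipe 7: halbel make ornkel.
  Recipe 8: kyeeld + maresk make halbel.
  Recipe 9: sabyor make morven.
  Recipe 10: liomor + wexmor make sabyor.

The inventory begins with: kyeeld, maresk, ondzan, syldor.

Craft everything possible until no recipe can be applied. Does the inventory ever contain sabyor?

No

sabyor would need liomor and wexmor (Recipe 10), but wexmor is never obtained.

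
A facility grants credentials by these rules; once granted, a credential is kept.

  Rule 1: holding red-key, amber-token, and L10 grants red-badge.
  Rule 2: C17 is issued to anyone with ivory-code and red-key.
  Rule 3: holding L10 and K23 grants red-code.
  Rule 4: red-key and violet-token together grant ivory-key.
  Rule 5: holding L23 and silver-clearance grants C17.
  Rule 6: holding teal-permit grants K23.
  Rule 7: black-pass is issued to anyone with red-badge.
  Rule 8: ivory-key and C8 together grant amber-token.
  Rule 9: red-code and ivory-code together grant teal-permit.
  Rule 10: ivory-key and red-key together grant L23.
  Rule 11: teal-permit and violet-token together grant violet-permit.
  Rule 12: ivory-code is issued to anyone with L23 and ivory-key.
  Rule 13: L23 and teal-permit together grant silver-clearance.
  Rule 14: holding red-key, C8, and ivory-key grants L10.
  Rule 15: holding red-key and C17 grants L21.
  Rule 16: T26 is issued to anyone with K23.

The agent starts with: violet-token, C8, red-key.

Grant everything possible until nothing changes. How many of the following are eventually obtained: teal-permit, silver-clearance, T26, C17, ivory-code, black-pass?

3

Holding red-key and violet-token grants ivory-key (Rule 4).
Holding red-key, C8, and ivory-key grants L10 (Rule 14).
Holding ivory-key and red-key grants L23 (Rule 10).
Holding ivory-key and C8 grants amber-token (Rule 8).
Holding red-key, amber-token, and L10 grants red-badge (Rule 1).
Holding L23 and ivory-key grants ivory-code (Rule 12).
Holding ivory-code and red-key grants C17 (Rule 2).
Holding red-badge grants black-pass (Rule 7).
teal-permit would need red-code and ivory-code (Rule 9), but red-code is never granted.
silver-clearance would need L23 and teal-permit (Rule 13), but teal-permit is never granted.
T26 would need K23 (Rule 16), but K23 is never granted.
C17: reached.
ivory-code: reached.
black-pass: reached.
Reached: C17, ivory-code, and black-pass — 3 of the 6.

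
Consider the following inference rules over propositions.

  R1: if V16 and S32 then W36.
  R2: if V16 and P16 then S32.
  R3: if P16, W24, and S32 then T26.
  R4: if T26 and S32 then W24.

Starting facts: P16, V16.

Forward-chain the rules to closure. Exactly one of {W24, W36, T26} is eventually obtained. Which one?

From V16 and P16, R2 gives S32.
V16 and S32 hold, so W36 follows (R1).
W24 would need T26 and S32 (R4), but T26 is never established. T26 would need P16, W24, and S32 (R3), but W24 is never established.

W36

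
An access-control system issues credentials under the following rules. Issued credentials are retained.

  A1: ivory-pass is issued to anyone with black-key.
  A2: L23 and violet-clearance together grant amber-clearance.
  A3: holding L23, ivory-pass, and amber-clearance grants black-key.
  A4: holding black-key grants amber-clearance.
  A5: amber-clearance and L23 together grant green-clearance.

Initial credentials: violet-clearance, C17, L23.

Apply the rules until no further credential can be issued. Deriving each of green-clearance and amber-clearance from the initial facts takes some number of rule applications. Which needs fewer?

amber-clearance: Holding L23 and violet-clearance grants amber-clearance (A2). [1 rule application]
green-clearance: Holding L23 and violet-clearance grants amber-clearance (A2). Holding amber-clearance and L23 grants green-clearance (A5). [2 rule applications]
amber-clearance needs fewer.

amber-clearance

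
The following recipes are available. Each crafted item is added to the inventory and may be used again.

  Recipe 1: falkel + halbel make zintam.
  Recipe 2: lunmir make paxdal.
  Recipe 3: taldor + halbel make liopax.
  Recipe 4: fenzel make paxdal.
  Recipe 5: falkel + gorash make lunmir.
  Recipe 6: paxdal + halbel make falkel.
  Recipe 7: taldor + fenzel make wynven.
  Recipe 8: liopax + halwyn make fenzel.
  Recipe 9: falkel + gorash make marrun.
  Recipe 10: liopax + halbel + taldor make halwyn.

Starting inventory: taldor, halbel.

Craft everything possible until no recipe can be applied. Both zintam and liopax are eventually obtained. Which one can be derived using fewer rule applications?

liopax: Using Recipe 3, taldor and halbel make liopax. [1 rule application]
zintam: Using Recipe 3, taldor and halbel make liopax. Using Recipe 10, liopax, halbel, and taldor make halwyn. Using Recipe 8, liopax and halwyn make fenzel. Using Recipe 4, fenzel makes paxdal. Using Recipe 6, paxdal and halbel make falkel. falkel + halbel → zintam (Recipe 1). [6 rule applications]
liopax needs fewer.

liopax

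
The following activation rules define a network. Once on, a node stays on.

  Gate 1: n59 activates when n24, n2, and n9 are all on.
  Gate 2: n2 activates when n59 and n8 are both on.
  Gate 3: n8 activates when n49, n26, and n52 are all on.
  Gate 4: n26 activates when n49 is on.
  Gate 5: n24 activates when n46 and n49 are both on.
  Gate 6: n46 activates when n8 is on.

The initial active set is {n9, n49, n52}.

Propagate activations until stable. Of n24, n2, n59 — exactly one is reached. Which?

Gate 4: n49 on → n26 on.
Gate 3: n49, n26, and n52 on → n8 on.
Gate 6: n8 on → n46 on.
Gate 5: n46 and n49 on → n24 on.
n59 would need n24, n2, and n9 (Gate 1), but n2 never turns on. n2 would need n59 and n8 (Gate 2), but n59 never turns on.

n24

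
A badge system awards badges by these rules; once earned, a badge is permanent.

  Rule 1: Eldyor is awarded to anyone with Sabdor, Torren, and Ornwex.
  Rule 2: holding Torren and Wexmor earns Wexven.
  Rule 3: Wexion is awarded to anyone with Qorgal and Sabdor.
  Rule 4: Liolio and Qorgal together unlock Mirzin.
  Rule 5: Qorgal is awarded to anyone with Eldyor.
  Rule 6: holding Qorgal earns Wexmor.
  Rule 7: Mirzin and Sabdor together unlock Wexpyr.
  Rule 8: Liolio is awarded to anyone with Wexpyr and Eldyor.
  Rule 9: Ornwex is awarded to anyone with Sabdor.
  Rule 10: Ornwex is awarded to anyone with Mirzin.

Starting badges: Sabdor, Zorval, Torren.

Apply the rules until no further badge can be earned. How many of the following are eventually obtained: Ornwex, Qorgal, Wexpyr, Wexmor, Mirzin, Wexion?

With Sabdor, Ornwex is earned (Rule 9).
With Sabdor, Torren, and Ornwex, Eldyor is earned (Rule 1).
With Eldyor, Qorgal is earned (Rule 5).
With Qorgal, Wexmor is earned (Rule 6).
With Qorgal and Sabdor, Wexion is earned (Rule 3).
Ornwex: reached.
Qorgal: reached.
Wexpyr would need Mirzin and Sabdor (Rule 7), but Mirzin is never earned.
Wexmor: reached.
Mirzin would need Liolio and Qorgal (Rule 4), but Liolio is never earned.
Wexion: reached.
Reached: Ornwex, Qorgal, Wexmor, and Wexion — 4 of the 6.

4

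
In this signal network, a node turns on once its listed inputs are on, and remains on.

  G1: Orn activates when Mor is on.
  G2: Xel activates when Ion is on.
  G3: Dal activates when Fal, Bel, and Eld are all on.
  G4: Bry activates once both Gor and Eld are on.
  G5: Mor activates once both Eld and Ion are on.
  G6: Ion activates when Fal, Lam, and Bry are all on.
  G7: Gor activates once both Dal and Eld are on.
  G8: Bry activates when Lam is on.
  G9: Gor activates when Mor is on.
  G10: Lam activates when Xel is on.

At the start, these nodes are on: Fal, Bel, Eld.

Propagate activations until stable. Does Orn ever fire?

Orn would need Mor (G1), but Mor never turns on.

No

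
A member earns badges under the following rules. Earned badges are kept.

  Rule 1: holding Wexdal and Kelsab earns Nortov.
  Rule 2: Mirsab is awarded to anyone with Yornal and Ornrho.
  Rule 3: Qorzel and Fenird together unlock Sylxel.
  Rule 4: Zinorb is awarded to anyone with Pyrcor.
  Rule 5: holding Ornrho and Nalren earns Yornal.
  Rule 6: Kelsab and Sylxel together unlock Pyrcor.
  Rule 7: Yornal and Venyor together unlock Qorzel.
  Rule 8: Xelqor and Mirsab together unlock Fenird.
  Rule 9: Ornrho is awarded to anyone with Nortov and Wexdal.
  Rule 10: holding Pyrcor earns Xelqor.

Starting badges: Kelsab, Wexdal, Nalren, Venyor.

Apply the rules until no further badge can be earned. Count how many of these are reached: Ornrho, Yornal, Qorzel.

3

With Wexdal and Kelsab, Nortov is earned (Rule 1).
With Nortov and Wexdal, Ornrho is earned (Rule 9).
With Ornrho and Nalren, Yornal is earned (Rule 5).
With Yornal and Venyor, Qorzel is earned (Rule 7).
Ornrho: reached.
Yornal: reached.
Qorzel: reached.
All 3 are reached.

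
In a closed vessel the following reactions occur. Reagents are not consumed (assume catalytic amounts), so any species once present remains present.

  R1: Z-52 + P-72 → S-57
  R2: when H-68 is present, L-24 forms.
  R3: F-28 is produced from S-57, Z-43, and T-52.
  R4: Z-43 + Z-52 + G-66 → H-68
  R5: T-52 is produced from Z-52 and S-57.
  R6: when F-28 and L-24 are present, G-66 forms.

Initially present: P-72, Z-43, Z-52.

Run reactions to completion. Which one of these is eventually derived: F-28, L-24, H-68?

Z-52 and P-72 present → S-57 forms (R1).
Z-52 and S-57 present → T-52 forms (R5).
S-57, Z-43, and T-52 present → F-28 forms (R3).
H-68 would need Z-43, Z-52, and G-66 (R4), but G-66 never forms. L-24 would need H-68 (R2), but H-68 never forms.

F-28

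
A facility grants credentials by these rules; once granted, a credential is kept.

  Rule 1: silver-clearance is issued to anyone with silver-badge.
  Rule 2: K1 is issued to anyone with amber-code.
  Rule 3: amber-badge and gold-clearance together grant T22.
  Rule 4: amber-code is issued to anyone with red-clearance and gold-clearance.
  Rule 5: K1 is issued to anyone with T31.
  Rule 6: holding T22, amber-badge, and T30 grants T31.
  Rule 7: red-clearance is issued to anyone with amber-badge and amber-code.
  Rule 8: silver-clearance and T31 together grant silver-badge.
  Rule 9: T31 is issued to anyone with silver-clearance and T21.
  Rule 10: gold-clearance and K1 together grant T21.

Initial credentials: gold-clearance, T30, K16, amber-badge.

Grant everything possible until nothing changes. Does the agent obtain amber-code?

No

amber-code would need red-clearance and gold-clearance (Rule 4), but red-clearance is never granted.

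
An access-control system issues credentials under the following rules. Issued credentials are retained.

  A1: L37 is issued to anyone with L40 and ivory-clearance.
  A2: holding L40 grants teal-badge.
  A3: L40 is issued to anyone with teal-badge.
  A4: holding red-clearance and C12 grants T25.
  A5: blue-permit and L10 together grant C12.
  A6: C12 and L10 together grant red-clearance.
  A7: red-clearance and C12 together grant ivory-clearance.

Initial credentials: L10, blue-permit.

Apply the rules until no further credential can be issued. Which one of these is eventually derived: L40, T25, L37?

T25

Holding blue-permit and L10 grants C12 (A5).
Holding C12 and L10 grants red-clearance (A6).
Holding red-clearance and C12 grants T25 (A4).
L37 would need L40 and ivory-clearance (A1), but L40 is never granted. L40 would need teal-badge (A3), but teal-badge is never granted.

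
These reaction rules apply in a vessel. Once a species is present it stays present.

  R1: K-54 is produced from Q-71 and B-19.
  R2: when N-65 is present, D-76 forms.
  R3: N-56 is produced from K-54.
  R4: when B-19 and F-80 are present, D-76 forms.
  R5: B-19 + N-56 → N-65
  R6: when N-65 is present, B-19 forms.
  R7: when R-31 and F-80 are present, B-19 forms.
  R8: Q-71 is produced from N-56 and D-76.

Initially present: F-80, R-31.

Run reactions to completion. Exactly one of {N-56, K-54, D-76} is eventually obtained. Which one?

R-31 and F-80 present → B-19 forms (R7).
B-19 and F-80 present → D-76 forms (R4).
N-56 would need K-54 (R3), but K-54 never forms. K-54 would need Q-71 and B-19 (R1), but Q-71 never forms.

D-76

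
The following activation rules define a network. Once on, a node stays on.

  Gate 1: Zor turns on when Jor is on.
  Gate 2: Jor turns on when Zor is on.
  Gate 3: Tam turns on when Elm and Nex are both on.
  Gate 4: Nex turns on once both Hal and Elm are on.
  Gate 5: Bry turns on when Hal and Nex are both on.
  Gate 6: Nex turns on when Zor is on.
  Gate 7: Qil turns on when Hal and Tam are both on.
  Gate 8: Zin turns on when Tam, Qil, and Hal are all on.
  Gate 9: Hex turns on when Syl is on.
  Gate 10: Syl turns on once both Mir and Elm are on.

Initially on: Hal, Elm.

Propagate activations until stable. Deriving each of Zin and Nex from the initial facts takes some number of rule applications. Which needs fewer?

Nex: Gate 4: Hal and Elm on → Nex on. [1 rule application]
Zin: Hal and Elm are on, so Nex turns on (Gate 4). Gate 3: Elm and Nex on → Tam on. Hal and Tam are on, so Qil turns on (Gate 7). Gate 8: Tam, Qil, and Hal on → Zin on. [4 rule applications]
Nex needs fewer.

Nex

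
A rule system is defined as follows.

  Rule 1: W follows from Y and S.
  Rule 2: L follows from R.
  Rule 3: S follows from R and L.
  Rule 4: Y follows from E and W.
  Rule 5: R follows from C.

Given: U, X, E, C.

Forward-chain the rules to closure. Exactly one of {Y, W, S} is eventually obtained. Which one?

S

From C, Rule 5 gives R.
From R, Rule 2 gives L.
From R and L, Rule 3 gives S.
W would need Y and S (Rule 1), but Y is never established. Y would need E and W (Rule 4), but W is never established.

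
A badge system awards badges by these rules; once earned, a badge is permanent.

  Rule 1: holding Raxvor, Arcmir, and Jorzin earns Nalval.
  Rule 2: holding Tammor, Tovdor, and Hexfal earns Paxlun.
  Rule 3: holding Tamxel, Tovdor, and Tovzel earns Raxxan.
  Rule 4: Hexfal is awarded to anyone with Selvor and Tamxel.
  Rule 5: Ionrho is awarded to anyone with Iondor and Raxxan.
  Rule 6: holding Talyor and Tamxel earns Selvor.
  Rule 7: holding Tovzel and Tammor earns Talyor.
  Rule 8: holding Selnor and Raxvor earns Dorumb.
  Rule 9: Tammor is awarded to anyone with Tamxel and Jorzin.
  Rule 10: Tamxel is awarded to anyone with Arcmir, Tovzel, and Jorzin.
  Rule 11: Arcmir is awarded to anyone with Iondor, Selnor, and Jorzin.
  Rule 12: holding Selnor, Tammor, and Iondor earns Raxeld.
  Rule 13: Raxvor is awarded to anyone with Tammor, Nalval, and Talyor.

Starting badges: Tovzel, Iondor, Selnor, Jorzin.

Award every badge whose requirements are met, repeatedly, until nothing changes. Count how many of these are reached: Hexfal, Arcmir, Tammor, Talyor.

With Iondor, Selnor, and Jorzin, Arcmir is earned (Rule 11).
With Arcmir, Tovzel, and Jorzin, Tamxel is earned (Rule 10).
With Tamxel and Jorzin, Tammor is earned (Rule 9).
With Tovzel and Tammor, Talyor is earned (Rule 7).
With Talyor and Tamxel, Selvor is earned (Rule 6).
With Selvor and Tamxel, Hexfal is earned (Rule 4).
Hexfal: reached.
Arcmir: reached.
Tammor: reached.
Talyor: reached.
All 4 are reached.

4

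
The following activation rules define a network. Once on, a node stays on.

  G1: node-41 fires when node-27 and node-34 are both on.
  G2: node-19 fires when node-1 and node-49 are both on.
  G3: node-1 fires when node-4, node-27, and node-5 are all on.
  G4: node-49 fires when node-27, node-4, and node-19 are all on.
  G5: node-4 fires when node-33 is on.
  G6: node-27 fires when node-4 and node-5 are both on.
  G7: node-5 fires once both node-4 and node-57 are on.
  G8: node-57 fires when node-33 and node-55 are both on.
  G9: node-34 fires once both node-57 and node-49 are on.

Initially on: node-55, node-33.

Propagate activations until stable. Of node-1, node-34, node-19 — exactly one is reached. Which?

G8: node-33 and node-55 on → node-57 on.
node-33 is on, so node-4 fires (G5).
node-4 and node-57 are on, so node-5 fires (G7).
node-4 and node-5 are on, so node-27 fires (G6).
node-4, node-27, and node-5 are on, so node-1 fires (G3).
node-34 would need node-57 and node-49 (G9), but node-49 never turns on. node-19 would need node-1 and node-49 (G2), but node-49 never turns on.

node-1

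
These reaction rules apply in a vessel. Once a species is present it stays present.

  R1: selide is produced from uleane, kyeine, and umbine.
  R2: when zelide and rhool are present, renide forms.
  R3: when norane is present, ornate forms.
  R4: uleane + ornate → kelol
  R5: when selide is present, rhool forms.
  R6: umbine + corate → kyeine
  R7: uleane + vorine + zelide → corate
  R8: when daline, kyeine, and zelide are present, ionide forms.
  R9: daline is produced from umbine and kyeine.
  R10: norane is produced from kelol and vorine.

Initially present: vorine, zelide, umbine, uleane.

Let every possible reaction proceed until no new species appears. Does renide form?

uleane, vorine, and zelide present → corate forms (R7).
umbine and corate present → kyeine forms (R6).
uleane, kyeine, and umbine present → selide forms (R1).
selide present → rhool forms (R5).
zelide and rhool present → renide forms (R2).

Yes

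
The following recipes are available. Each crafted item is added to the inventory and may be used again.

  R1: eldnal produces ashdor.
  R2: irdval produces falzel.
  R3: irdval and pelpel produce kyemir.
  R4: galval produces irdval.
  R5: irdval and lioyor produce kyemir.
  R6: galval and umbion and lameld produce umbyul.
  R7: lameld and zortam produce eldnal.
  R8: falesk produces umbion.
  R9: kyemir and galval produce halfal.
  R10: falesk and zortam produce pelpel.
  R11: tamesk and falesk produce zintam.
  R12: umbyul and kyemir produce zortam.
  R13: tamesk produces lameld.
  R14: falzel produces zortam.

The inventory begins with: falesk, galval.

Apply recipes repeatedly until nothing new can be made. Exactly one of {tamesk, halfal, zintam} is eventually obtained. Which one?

Using R4, galval makes irdval.
irdval → falzel (R2).
falzel → zortam (R14).
Using R10, falesk and zortam make pelpel.
Using R3, irdval and pelpel make kyemir.
kyemir and galval → halfal (R9).
No rule produces tamesk, and it is not given. zintam would need tamesk and falesk (R11), but tamesk is never obtained.

halfal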